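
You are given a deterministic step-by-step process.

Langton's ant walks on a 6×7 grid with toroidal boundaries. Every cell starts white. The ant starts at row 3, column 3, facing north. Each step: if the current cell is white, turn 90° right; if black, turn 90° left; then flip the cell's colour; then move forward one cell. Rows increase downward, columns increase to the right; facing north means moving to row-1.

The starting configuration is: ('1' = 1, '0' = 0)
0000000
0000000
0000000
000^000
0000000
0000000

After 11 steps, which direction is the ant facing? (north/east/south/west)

step 0: 0000000
0000000
0000000
000^000
0000000
0000000
step 1: 0000000
0000000
0000000
0001>00
0000000
0000000
step 2: 0000000
0000000
0000000
0001100
0000v00
0000000
step 3: 0000000
0000000
0000000
0001100
000<100
0000000
step 4: 0000000
0000000
0000000
000^100
0001100
0000000
step 5: 0000000
0000000
0000000
00<0100
0001100
0000000
step 6: 0000000
0000000
00^0000
0010100
0001100
0000000
step 7: 0000000
0000000
001>000
0010100
0001100
0000000
step 8: 0000000
0000000
0011000
001v100
0001100
0000000
step 9: 0000000
0000000
0011000
00<1100
0001100
0000000
step 10: 0000000
0000000
0011000
0001100
00v1100
0000000
step 11: 0000000
0000000
0011000
0001100
0<11100
0000000

west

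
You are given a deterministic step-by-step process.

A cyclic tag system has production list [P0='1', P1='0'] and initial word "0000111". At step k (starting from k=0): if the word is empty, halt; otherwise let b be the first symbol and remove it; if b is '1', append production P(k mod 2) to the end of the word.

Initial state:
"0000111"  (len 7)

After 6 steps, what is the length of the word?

step 0: "0000111"  (len 7)
step 1: "000111"  (len 6)
step 2: "00111"  (len 5)
step 3: "0111"  (len 4)
step 4: "111"  (len 3)
step 5: "111"  (len 3)
step 6: "110"  (len 3)

3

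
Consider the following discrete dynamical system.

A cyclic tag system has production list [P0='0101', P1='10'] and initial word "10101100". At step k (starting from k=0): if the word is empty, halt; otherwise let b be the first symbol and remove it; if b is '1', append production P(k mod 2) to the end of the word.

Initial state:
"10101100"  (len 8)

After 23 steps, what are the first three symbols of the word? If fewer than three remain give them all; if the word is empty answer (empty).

k=0  "10101100"  (len 8)
k=1  "01011000101"  (len 11)
k=2  "1011000101"  (len 10)
k=3  "0110001010101"  (len 13)
k=4  "110001010101"  (len 12)
k=5  "100010101010101"  (len 15)
k=6  "0001010101010110"  (len 16)
k=7  "001010101010110"  (len 15)
k=8  "01010101010110"  (len 14)
k=9  "1010101010110"  (len 13)
k=10  "01010101011010"  (len 14)
k=11  "1010101011010"  (len 13)
k=12  "01010101101010"  (len 14)
k=13  "1010101101010"  (len 13)
k=14  "01010110101010"  (len 14)
k=15  "1010110101010"  (len 13)
k=16  "01011010101010"  (len 14)
k=17  "1011010101010"  (len 13)
k=18  "01101010101010"  (len 14)
k=19  "1101010101010"  (len 13)
k=20  "10101010101010"  (len 14)
k=21  "01010101010100101"  (len 17)
k=22  "1010101010100101"  (len 16)
k=23  "0101010101001010101"  (len 19)

010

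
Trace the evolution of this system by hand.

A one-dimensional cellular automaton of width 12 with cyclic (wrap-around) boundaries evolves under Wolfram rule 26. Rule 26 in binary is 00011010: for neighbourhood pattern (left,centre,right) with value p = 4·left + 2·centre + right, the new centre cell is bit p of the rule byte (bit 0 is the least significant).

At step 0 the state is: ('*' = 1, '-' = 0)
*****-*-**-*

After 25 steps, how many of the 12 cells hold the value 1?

2

[0] *****-*-**-*
[1] --------*--*
[2] *------*-**-
[3] -*----*--*--
[4] *-*--*-**-*-
[5] ---**--*----
[6] --**-**-*---
[7] -**--*---*--
[8] **-**-*-*-*-
[9] *--*--------
[10] -**-*------*
[11] -*---*----*-
[12] *-*-*-*--*-*
[13] -------**--*
[14] *-----**-**-
[15] -*---**--*--
[16] *-*-**-**-*-
[17] ----*--*----
[18] ---*-**-*---
[19] --*--*---*--
[20] -*-**-*-*-*-
[21] *--*-------*
[22] -**-*-----**
[23] -*---*---**-
[24] *-*-*-*-**-*
[25] --------*--*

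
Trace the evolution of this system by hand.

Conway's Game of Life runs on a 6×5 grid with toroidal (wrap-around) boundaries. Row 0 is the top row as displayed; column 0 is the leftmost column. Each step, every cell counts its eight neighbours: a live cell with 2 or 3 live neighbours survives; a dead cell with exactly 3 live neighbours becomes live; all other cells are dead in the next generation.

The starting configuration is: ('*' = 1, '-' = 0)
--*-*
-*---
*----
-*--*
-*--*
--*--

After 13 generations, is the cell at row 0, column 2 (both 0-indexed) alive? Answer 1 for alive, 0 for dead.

gen 0: --*-*
-*---
*----
-*--*
-*--*
--*--
gen 1: -***-
**---
**---
-*--*
-***-
***--
gen 2: ---**
----*
--*-*
---**
---**
*---*
gen 3: ---*-
*---*
*---*
*-*--
-----
*----
gen 4: *----
*--*-
---*-
**--*
-*---
-----
gen 5: ----*
-----
-***-
***-*
-*---
-----
gen 6: -----
--**-
---**
----*
-**--
-----
gen 7: -----
--***
--*-*
*-*-*
-----
-----
gen 8: ---*-
--*-*
--*--
**--*
-----
-----
gen 9: ---*-
--*--
--*-*
**---
*----
-----
gen 10: -----
--*--
*-**-
**--*
**---
-----
gen 11: -----
-***-
*-**-
---*-
-*--*
-----
gen 12: --*--
-*-**
-----
**-*-
-----
-----
gen 13: --**-
--**-
-*-*-
-----
-----
-----

1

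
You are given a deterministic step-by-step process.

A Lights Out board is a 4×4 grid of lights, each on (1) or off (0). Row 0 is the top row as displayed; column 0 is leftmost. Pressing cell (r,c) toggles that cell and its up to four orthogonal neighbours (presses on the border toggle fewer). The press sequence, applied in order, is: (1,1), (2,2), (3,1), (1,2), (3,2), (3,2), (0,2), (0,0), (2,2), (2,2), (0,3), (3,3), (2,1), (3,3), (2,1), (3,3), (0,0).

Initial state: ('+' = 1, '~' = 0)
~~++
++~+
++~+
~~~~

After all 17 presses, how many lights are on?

step 0: ~~++
++~+
++~+
~~~~
step 1: ~+++
~~++
+~~+
~~~~
step 2: ~+++
~~~+
+++~
~~+~
step 3: ~+++
~~~+
+~+~
++~~
step 4: ~+~+
~++~
+~~~
++~~
step 5: ~+~+
~++~
+~+~
+~++
step 6: ~+~+
~++~
+~~~
++~~
step 7: ~~+~
~+~~
+~~~
++~~
step 8: +++~
++~~
+~~~
++~~
step 9: +++~
+++~
++++
+++~
step 10: +++~
++~~
+~~~
++~~
step 11: ++~+
++~+
+~~~
++~~
step 12: ++~+
++~+
+~~+
++++
step 13: ++~+
+~~+
~+++
+~++
step 14: ++~+
+~~+
~++~
+~~~
step 15: ++~+
++~+
+~~~
++~~
step 16: ++~+
++~+
+~~+
++++
step 17: ~~~+
~+~+
+~~+
++++

9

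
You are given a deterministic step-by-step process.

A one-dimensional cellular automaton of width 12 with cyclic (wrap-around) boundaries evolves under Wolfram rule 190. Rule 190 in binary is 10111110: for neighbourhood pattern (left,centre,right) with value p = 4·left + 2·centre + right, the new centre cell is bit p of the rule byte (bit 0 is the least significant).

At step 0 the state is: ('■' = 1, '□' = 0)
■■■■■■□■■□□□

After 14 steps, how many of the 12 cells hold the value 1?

10

0) ■■■■■■□■■□□□
1) ■■■■■□■■□■□■
2) ■■■■□■■□■■■■
3) ■■■□■■□■■■■■
4) ■■□■■□■■■■■■
5) ■□■■□■■■■■■■
6) □■■□■■■■■■■■
7) ■■□■■■■■■■■□
8) ■□■■■■■■■■□■
9) □■■■■■■■■□■■
10) ■■■■■■■■□■■□
11) ■■■■■■■□■■□■
12) ■■■■■■□■■□■■
13) ■■■■■□■■□■■■
14) ■■■■□■■□■■■■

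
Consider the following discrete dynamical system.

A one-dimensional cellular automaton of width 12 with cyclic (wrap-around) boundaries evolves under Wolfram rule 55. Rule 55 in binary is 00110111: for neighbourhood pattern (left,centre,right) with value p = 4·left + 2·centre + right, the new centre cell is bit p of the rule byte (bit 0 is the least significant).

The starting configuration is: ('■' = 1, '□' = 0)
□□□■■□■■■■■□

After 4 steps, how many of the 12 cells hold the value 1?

8

[0] □□□■■□■■■■■□
[1] ■■■□□■□□□□□■
[2] □□□■■■■■■■■□
[3] ■■■□□□□□□□□■
[4] □□□■■■■■■■■□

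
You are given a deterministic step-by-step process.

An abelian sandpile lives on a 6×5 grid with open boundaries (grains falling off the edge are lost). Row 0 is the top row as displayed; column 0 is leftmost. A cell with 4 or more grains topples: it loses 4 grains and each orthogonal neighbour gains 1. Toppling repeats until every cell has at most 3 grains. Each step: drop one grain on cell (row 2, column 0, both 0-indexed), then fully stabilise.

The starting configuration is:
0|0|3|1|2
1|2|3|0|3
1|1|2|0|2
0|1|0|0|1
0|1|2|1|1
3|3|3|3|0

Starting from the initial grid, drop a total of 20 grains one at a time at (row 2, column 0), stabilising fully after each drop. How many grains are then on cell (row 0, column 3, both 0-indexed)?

[0] 0|0|3|1|2
1|2|3|0|3
1|1|2|0|2
0|1|0|0|1
0|1|2|1|1
3|3|3|3|0
[1] 0|0|3|1|2
1|2|3|0|3
2|1|2|0|2
0|1|0|0|1
0|1|2|1|1
3|3|3|3|0
[2] 0|0|3|1|2
1|2|3|0|3
3|1|2|0|2
0|1|0|0|1
0|1|2|1|1
3|3|3|3|0
[3] 0|0|3|1|2
2|2|3|0|3
0|2|2|0|2
1|1|0|0|1
0|1|2|1|1
3|3|3|3|0
[4] 0|0|3|1|2
2|2|3|0|3
1|2|2|0|2
1|1|0|0|1
0|1|2|1|1
3|3|3|3|0
[5] 0|0|3|1|2
2|2|3|0|3
2|2|2|0|2
1|1|0|0|1
0|1|2|1|1
3|3|3|3|0
[6] 0|0|3|1|2
2|2|3|0|3
3|2|2|0|2
1|1|0|0|1
0|1|2|1|1
3|3|3|3|0
[7] 0|0|3|1|2
3|2|3|0|3
0|3|2|0|2
2|1|0|0|1
0|1|2|1|1
3|3|3|3|0
[8] 0|0|3|1|2
3|2|3|0|3
1|3|2|0|2
2|1|0|0|1
0|1|2|1|1
3|3|3|3|0
[9] 0|0|3|1|2
3|2|3|0|3
2|3|2|0|2
2|1|0|0|1
0|1|2|1|1
3|3|3|3|0
[10] 0|0|3|1|2
3|2|3|0|3
3|3|2|0|2
2|1|0|0|1
0|1|2|1|1
3|3|3|3|0
[11] 1|2|0|2|2
1|1|2|1|3
2|2|0|1|2
3|2|1|0|1
0|1|2|1|1
3|3|3|3|0
[12] 1|2|0|2|2
1|1|2|1|3
3|2|0|1|2
3|2|1|0|1
0|1|2|1|1
3|3|3|3|0
[13] 1|2|0|2|2
2|1|2|1|3
1|3|0|1|2
0|3|1|0|1
1|1|2|1|1
3|3|3|3|0
[14] 1|2|0|2|2
2|1|2|1|3
2|3|0|1|2
0|3|1|0|1
1|1|2|1|1
3|3|3|3|0
[15] 1|2|0|2|2
2|1|2|1|3
3|3|0|1|2
0|3|1|0|1
1|1|2|1|1
3|3|3|3|0
[16] 1|2|0|2|2
3|2|2|1|3
1|1|1|1|2
2|0|2|0|1
1|2|2|1|1
3|3|3|3|0
[17] 1|2|0|2|2
3|2|2|1|3
2|1|1|1|2
2|0|2|0|1
1|2|2|1|1
3|3|3|3|0
[18] 1|2|0|2|2
3|2|2|1|3
3|1|1|1|2
2|0|2|0|1
1|2|2|1|1
3|3|3|3|0
[19] 2|2|0|2|2
0|3|2|1|3
1|2|1|1|2
3|0|2|0|1
1|2|2|1|1
3|3|3|3|0
[20] 2|2|0|2|2
0|3|2|1|3
2|2|1|1|2
3|0|2|0|1
1|2|2|1|1
3|3|3|3|0

2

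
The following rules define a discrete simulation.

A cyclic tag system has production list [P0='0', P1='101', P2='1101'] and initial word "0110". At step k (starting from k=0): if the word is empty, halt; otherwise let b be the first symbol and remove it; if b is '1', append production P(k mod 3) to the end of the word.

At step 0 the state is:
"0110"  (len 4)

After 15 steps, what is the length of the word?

k=0  "0110"  (len 4)
k=1  "110"  (len 3)
k=2  "10101"  (len 5)
k=3  "01011101"  (len 8)
k=4  "1011101"  (len 7)
k=5  "011101101"  (len 9)
k=6  "11101101"  (len 8)
k=7  "11011010"  (len 8)
k=8  "1011010101"  (len 10)
k=9  "0110101011101"  (len 13)
k=10  "110101011101"  (len 12)
k=11  "10101011101101"  (len 14)
k=12  "01010111011011101"  (len 17)
k=13  "1010111011011101"  (len 16)
k=14  "010111011011101101"  (len 18)
k=15  "10111011011101101"  (len 17)

17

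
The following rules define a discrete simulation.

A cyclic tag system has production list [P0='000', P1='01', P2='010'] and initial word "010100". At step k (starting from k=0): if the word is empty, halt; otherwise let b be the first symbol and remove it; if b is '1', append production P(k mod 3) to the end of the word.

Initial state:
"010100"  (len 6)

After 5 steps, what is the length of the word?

[0] "010100"  (len 6)
[1] "10100"  (len 5)
[2] "010001"  (len 6)
[3] "10001"  (len 5)
[4] "0001000"  (len 7)
[5] "001000"  (len 6)

6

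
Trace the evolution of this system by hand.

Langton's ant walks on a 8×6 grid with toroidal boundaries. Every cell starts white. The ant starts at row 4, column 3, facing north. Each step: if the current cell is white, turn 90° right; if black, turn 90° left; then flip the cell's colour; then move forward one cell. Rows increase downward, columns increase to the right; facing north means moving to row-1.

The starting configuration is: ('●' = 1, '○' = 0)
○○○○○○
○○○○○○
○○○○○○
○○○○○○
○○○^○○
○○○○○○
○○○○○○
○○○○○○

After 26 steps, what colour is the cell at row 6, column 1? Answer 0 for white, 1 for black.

t=0: ○○○○○○
○○○○○○
○○○○○○
○○○○○○
○○○^○○
○○○○○○
○○○○○○
○○○○○○
t=1: ○○○○○○
○○○○○○
○○○○○○
○○○○○○
○○○●>○
○○○○○○
○○○○○○
○○○○○○
t=2: ○○○○○○
○○○○○○
○○○○○○
○○○○○○
○○○●●○
○○○○v○
○○○○○○
○○○○○○
t=3: ○○○○○○
○○○○○○
○○○○○○
○○○○○○
○○○●●○
○○○<●○
○○○○○○
○○○○○○
t=4: ○○○○○○
○○○○○○
○○○○○○
○○○○○○
○○○^●○
○○○●●○
○○○○○○
○○○○○○
t=5: ○○○○○○
○○○○○○
○○○○○○
○○○○○○
○○<○●○
○○○●●○
○○○○○○
○○○○○○
t=6: ○○○○○○
○○○○○○
○○○○○○
○○^○○○
○○●○●○
○○○●●○
○○○○○○
○○○○○○
t=7: ○○○○○○
○○○○○○
○○○○○○
○○●>○○
○○●○●○
○○○●●○
○○○○○○
○○○○○○
t=8: ○○○○○○
○○○○○○
○○○○○○
○○●●○○
○○●v●○
○○○●●○
○○○○○○
○○○○○○
t=9: ○○○○○○
○○○○○○
○○○○○○
○○●●○○
○○<●●○
○○○●●○
○○○○○○
○○○○○○
t=10: ○○○○○○
○○○○○○
○○○○○○
○○●●○○
○○○●●○
○○v●●○
○○○○○○
○○○○○○
t=11: ○○○○○○
○○○○○○
○○○○○○
○○●●○○
○○○●●○
○<●●●○
○○○○○○
○○○○○○
t=12: ○○○○○○
○○○○○○
○○○○○○
○○●●○○
○^○●●○
○●●●●○
○○○○○○
○○○○○○
t=13: ○○○○○○
○○○○○○
○○○○○○
○○●●○○
○●>●●○
○●●●●○
○○○○○○
○○○○○○
t=14: ○○○○○○
○○○○○○
○○○○○○
○○●●○○
○●●●●○
○●v●●○
○○○○○○
○○○○○○
t=15: ○○○○○○
○○○○○○
○○○○○○
○○●●○○
○●●●●○
○●○>●○
○○○○○○
○○○○○○
t=16: ○○○○○○
○○○○○○
○○○○○○
○○●●○○
○●●^●○
○●○○●○
○○○○○○
○○○○○○
t=17: ○○○○○○
○○○○○○
○○○○○○
○○●●○○
○●<○●○
○●○○●○
○○○○○○
○○○○○○
t=18: ○○○○○○
○○○○○○
○○○○○○
○○●●○○
○●○○●○
○●v○●○
○○○○○○
○○○○○○
t=19: ○○○○○○
○○○○○○
○○○○○○
○○●●○○
○●○○●○
○<●○●○
○○○○○○
○○○○○○
t=20: ○○○○○○
○○○○○○
○○○○○○
○○●●○○
○●○○●○
○○●○●○
○v○○○○
○○○○○○
t=21: ○○○○○○
○○○○○○
○○○○○○
○○●●○○
○●○○●○
○○●○●○
<●○○○○
○○○○○○
t=22: ○○○○○○
○○○○○○
○○○○○○
○○●●○○
○●○○●○
^○●○●○
●●○○○○
○○○○○○
t=23: ○○○○○○
○○○○○○
○○○○○○
○○●●○○
○●○○●○
●>●○●○
●●○○○○
○○○○○○
t=24: ○○○○○○
○○○○○○
○○○○○○
○○●●○○
○●○○●○
●●●○●○
●v○○○○
○○○○○○
t=25: ○○○○○○
○○○○○○
○○○○○○
○○●●○○
○●○○●○
●●●○●○
●○>○○○
○○○○○○
t=26: ○○○○○○
○○○○○○
○○○○○○
○○●●○○
○●○○●○
●●●○●○
●○●○○○
○○v○○○

0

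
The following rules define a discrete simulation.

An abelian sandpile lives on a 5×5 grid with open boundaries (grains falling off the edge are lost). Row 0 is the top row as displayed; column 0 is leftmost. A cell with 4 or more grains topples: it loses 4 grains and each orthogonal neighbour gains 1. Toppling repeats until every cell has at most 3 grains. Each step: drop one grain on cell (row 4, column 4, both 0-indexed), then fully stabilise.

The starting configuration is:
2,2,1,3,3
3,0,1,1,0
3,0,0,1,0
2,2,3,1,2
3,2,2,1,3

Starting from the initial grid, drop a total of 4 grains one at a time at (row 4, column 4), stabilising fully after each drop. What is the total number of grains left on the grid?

[0] 2,2,1,3,3
3,0,1,1,0
3,0,0,1,0
2,2,3,1,2
3,2,2,1,3
[1] 2,2,1,3,3
3,0,1,1,0
3,0,0,1,0
2,2,3,1,3
3,2,2,2,0
[2] 2,2,1,3,3
3,0,1,1,0
3,0,0,1,0
2,2,3,1,3
3,2,2,2,1
[3] 2,2,1,3,3
3,0,1,1,0
3,0,0,1,0
2,2,3,1,3
3,2,2,2,2
[4] 2,2,1,3,3
3,0,1,1,0
3,0,0,1,0
2,2,3,1,3
3,2,2,2,3

43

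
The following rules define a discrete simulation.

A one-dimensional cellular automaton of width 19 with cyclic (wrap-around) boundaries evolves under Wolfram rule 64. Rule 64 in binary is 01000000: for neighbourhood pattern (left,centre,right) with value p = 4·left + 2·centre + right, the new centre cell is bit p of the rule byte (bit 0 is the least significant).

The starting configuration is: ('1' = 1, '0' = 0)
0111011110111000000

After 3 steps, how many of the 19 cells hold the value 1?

0

step 0: 0111011110111000000
step 1: 0001000010001000000
step 2: 0000000000000000000
step 3: 0000000000000000000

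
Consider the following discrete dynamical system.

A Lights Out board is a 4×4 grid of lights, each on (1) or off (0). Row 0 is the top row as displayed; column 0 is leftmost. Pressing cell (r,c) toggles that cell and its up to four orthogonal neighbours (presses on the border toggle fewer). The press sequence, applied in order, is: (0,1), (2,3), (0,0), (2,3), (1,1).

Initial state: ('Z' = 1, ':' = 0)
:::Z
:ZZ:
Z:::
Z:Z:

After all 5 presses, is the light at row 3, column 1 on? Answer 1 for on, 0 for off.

gen 0: :::Z
:ZZ:
Z:::
Z:Z:
gen 1: ZZZZ
::Z:
Z:::
Z:Z:
gen 2: ZZZZ
::ZZ
Z:ZZ
Z:ZZ
gen 3: ::ZZ
Z:ZZ
Z:ZZ
Z:ZZ
gen 4: ::ZZ
Z:Z:
Z:::
Z:Z:
gen 5: :ZZZ
:Z::
ZZ::
Z:Z:

0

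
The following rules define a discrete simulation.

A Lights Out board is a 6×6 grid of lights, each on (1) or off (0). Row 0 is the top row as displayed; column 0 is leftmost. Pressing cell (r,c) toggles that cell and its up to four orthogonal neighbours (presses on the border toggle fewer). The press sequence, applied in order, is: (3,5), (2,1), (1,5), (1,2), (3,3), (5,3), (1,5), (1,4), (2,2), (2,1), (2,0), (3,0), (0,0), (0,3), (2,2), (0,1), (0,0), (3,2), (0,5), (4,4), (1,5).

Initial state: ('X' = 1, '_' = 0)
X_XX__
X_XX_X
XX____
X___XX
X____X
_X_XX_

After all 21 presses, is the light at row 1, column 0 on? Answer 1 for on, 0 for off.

k=0  X_XX__
X_XX_X
XX____
X___XX
X____X
_X_XX_
k=1  X_XX__
X_XX_X
XX___X
X_____
X_____
_X_XX_
k=2  X_XX__
XXXX_X
__X__X
XX____
X_____
_X_XX_
k=3  X_XX_X
XXXXX_
__X___
XX____
X_____
_X_XX_
k=4  X__X_X
X___X_
______
XX____
X_____
_X_XX_
k=5  X__X_X
X___X_
___X__
XXXXX_
X__X__
_X_XX_
k=6  X__X_X
X___X_
___X__
XXXXX_
X_____
_XX___
k=7  X__X__
X____X
___X_X
XXXXX_
X_____
_XX___
k=8  X__XX_
X__XX_
___XXX
XXXXX_
X_____
_XX___
k=9  X__XX_
X_XXX_
_XX_XX
XX_XX_
X_____
_XX___
k=10  X__XX_
XXXXX_
X___XX
X__XX_
X_____
_XX___
k=11  X__XX_
_XXXX_
_X__XX
___XX_
X_____
_XX___
k=12  X__XX_
_XXXX_
XX__XX
XX_XX_
______
_XX___
k=13  _X_XX_
XXXXX_
XX__XX
XX_XX_
______
_XX___
k=14  _XX___
XXX_X_
XX__XX
XX_XX_
______
_XX___
k=15  _XX___
XX__X_
X_XXXX
XXXXX_
______
_XX___
k=16  X_____
X___X_
X_XXXX
XXXXX_
______
_XX___
k=17  _X____
____X_
X_XXXX
XXXXX_
______
_XX___
k=18  _X____
____X_
X__XXX
X___X_
__X___
_XX___
k=19  _X__XX
____XX
X__XXX
X___X_
__X___
_XX___
k=20  _X__XX
____XX
X__XXX
X_____
__XXXX
_XX_X_
k=21  _X__X_
______
X__XX_
X_____
__XXXX
_XX_X_

0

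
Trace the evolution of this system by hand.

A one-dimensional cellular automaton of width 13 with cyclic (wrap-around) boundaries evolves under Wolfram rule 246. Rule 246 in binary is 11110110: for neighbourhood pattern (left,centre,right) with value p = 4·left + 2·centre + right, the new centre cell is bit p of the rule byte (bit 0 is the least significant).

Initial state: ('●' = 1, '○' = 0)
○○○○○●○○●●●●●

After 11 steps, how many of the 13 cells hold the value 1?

11

t=0: ○○○○○●○○●●●●●
t=1: ●○○○●●●●○●●●●
t=2: ●●○●○●●●●○●●●
t=3: ●●●●●○●●●●○●●
t=4: ●●●●●●○●●●●○●
t=5: ●●●●●●●○●●●●○
t=6: ○●●●●●●●○●●●●
t=7: ●○●●●●●●●○●●●
t=8: ●●○●●●●●●●○●●
t=9: ●●●○●●●●●●●○●
t=10: ●●●●○●●●●●●●○
t=11: ○●●●●○●●●●●●●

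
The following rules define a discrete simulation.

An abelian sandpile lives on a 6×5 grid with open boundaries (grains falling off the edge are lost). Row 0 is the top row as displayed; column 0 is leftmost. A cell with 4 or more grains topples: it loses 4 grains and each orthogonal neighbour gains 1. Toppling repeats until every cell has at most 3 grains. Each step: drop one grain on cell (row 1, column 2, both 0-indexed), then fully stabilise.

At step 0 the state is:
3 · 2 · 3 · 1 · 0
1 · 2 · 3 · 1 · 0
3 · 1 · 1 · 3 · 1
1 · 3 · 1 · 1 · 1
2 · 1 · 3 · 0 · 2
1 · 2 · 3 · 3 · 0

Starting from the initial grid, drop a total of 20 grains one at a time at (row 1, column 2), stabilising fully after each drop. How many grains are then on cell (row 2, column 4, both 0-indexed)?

k=0  3 · 2 · 3 · 1 · 0
1 · 2 · 3 · 1 · 0
3 · 1 · 1 · 3 · 1
1 · 3 · 1 · 1 · 1
2 · 1 · 3 · 0 · 2
1 · 2 · 3 · 3 · 0
k=1  3 · 3 · 0 · 2 · 0
1 · 3 · 1 · 2 · 0
3 · 1 · 2 · 3 · 1
1 · 3 · 1 · 1 · 1
2 · 1 · 3 · 0 · 2
1 · 2 · 3 · 3 · 0
k=2  3 · 3 · 0 · 2 · 0
1 · 3 · 2 · 2 · 0
3 · 1 · 2 · 3 · 1
1 · 3 · 1 · 1 · 1
2 · 1 · 3 · 0 · 2
1 · 2 · 3 · 3 · 0
k=3  3 · 3 · 0 · 2 · 0
1 · 3 · 3 · 2 · 0
3 · 1 · 2 · 3 · 1
1 · 3 · 1 · 1 · 1
2 · 1 · 3 · 0 · 2
1 · 2 · 3 · 3 · 0
k=4  0 · 1 · 2 · 2 · 0
3 · 1 · 1 · 3 · 0
3 · 2 · 3 · 3 · 1
1 · 3 · 1 · 1 · 1
2 · 1 · 3 · 0 · 2
1 · 2 · 3 · 3 · 0
k=5  0 · 1 · 2 · 2 · 0
3 · 1 · 2 · 3 · 0
3 · 2 · 3 · 3 · 1
1 · 3 · 1 · 1 · 1
2 · 1 · 3 · 0 · 2
1 · 2 · 3 · 3 · 0
k=6  0 · 1 · 2 · 2 · 0
3 · 1 · 3 · 3 · 0
3 · 2 · 3 · 3 · 1
1 · 3 · 1 · 1 · 1
2 · 1 · 3 · 0 · 2
1 · 2 · 3 · 3 · 0
k=7  0 · 1 · 3 · 3 · 0
3 · 2 · 2 · 1 · 1
3 · 3 · 1 · 1 · 2
1 · 3 · 2 · 2 · 1
2 · 1 · 3 · 0 · 2
1 · 2 · 3 · 3 · 0
k=8  0 · 1 · 3 · 3 · 0
3 · 2 · 3 · 1 · 1
3 · 3 · 1 · 1 · 2
1 · 3 · 2 · 2 · 1
2 · 1 · 3 · 0 · 2
1 · 2 · 3 · 3 · 0
k=9  0 · 2 · 1 · 0 · 1
3 · 3 · 1 · 3 · 1
3 · 3 · 2 · 1 · 2
1 · 3 · 2 · 2 · 1
2 · 1 · 3 · 0 · 2
1 · 2 · 3 · 3 · 0
k=10  0 · 2 · 1 · 0 · 1
3 · 3 · 2 · 3 · 1
3 · 3 · 2 · 1 · 2
1 · 3 · 2 · 2 · 1
2 · 1 · 3 · 0 · 2
1 · 2 · 3 · 3 · 0
k=11  0 · 2 · 1 · 0 · 1
3 · 3 · 3 · 3 · 1
3 · 3 · 2 · 1 · 2
1 · 3 · 2 · 2 · 1
2 · 1 · 3 · 0 · 2
1 · 2 · 3 · 3 · 0
k=12  1 · 3 · 2 · 1 · 1
1 · 2 · 3 · 0 · 2
1 · 3 · 1 · 3 · 2
3 · 1 · 1 · 3 · 1
2 · 3 · 1 · 2 · 2
1 · 3 · 1 · 0 · 1
k=13  1 · 3 · 3 · 1 · 1
1 · 3 · 0 · 1 · 2
1 · 3 · 2 · 3 · 2
3 · 1 · 1 · 3 · 1
2 · 3 · 1 · 2 · 2
1 · 3 · 1 · 0 · 1
k=14  1 · 3 · 3 · 1 · 1
1 · 3 · 1 · 1 · 2
1 · 3 · 2 · 3 · 2
3 · 1 · 1 · 3 · 1
2 · 3 · 1 · 2 · 2
1 · 3 · 1 · 0 · 1
k=15  1 · 3 · 3 · 1 · 1
1 · 3 · 2 · 1 · 2
1 · 3 · 2 · 3 · 2
3 · 1 · 1 · 3 · 1
2 · 3 · 1 · 2 · 2
1 · 3 · 1 · 0 · 1
k=16  1 · 3 · 3 · 1 · 1
1 · 3 · 3 · 1 · 2
1 · 3 · 2 · 3 · 2
3 · 1 · 1 · 3 · 1
2 · 3 · 1 · 2 · 2
1 · 3 · 1 · 0 · 1
k=17  2 · 1 · 1 · 2 · 1
2 · 2 · 3 · 3 · 2
2 · 1 · 1 · 1 · 3
3 · 2 · 3 · 0 · 2
2 · 3 · 1 · 3 · 2
1 · 3 · 1 · 0 · 1
k=18  2 · 1 · 2 · 3 · 1
2 · 3 · 1 · 0 · 3
2 · 1 · 2 · 2 · 3
3 · 2 · 3 · 0 · 2
2 · 3 · 1 · 3 · 2
1 · 3 · 1 · 0 · 1
k=19  2 · 1 · 2 · 3 · 1
2 · 3 · 2 · 0 · 3
2 · 1 · 2 · 2 · 3
3 · 2 · 3 · 0 · 2
2 · 3 · 1 · 3 · 2
1 · 3 · 1 · 0 · 1
k=20  2 · 1 · 2 · 3 · 1
2 · 3 · 3 · 0 · 3
2 · 1 · 2 · 2 · 3
3 · 2 · 3 · 0 · 2
2 · 3 · 1 · 3 · 2
1 · 3 · 1 · 0 · 1

3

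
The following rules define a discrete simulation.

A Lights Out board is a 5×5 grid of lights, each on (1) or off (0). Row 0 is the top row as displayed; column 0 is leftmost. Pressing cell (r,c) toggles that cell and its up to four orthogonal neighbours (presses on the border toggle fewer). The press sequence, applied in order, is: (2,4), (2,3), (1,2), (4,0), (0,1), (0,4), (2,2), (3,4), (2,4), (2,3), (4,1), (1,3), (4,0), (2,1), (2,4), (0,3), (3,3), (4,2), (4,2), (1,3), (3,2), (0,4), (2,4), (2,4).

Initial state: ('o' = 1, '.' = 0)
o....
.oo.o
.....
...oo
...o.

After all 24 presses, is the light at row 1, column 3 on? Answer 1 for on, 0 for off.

gen 0: o....
.oo.o
.....
...oo
...o.
gen 1: o....
.oo..
...oo
...o.
...o.
gen 2: o....
.ooo.
..o..
.....
...o.
gen 3: o.o..
.....
.....
.....
...o.
gen 4: o.o..
.....
.....
o....
oo.o.
gen 5: .o...
.o...
.....
o....
oo.o.
gen 6: .o.oo
.o..o
.....
o....
oo.o.
gen 7: .o.oo
.oo.o
.ooo.
o.o..
oo.o.
gen 8: .o.oo
.oo.o
.oooo
o.ooo
oo.oo
gen 9: .o.oo
.oo..
.oo..
o.oo.
oo.oo
gen 10: .o.oo
.ooo.
.o.oo
o.o..
oo.oo
gen 11: .o.oo
.ooo.
.o.oo
ooo..
..ooo
gen 12: .o..o
.o..o
.o..o
ooo..
..ooo
gen 13: .o..o
.o..o
.o..o
.oo..
ooooo
gen 14: .o..o
....o
o.o.o
..o..
ooooo
gen 15: .o..o
.....
o.oo.
..o.o
ooooo
gen 16: .ooo.
...o.
o.oo.
..o.o
ooooo
gen 17: .ooo.
...o.
o.o..
...o.
ooo.o
gen 18: .ooo.
...o.
o.o..
..oo.
o..oo
gen 19: .ooo.
...o.
o.o..
...o.
ooo.o
gen 20: .oo..
..o.o
o.oo.
...o.
ooo.o
gen 21: .oo..
..o.o
o..o.
.oo..
oo..o
gen 22: .oooo
..o..
o..o.
.oo..
oo..o
gen 23: .oooo
..o.o
o...o
.oo.o
oo..o
gen 24: .oooo
..o..
o..o.
.oo..
oo..o

0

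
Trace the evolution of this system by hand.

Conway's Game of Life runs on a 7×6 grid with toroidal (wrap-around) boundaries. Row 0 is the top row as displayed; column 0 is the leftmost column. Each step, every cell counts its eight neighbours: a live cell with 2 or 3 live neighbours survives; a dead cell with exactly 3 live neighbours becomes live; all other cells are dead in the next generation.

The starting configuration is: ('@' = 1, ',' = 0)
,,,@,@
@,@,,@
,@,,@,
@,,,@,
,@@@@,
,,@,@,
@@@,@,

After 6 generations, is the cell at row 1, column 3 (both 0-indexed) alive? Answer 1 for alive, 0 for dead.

gen 0: ,,,@,@
@,@,,@
,@,,@,
@,,,@,
,@@@@,
,,@,@,
@@@,@,
gen 1: ,,,@,,
@@@@,@
,@,@@,
@,,,@,
,@@,@,
@,,,@,
@@@,@,
gen 2: ,,,,,,
@@,,,@
,,,,,,
@,,,@,
@@,,@,
@,,,@,
@@@,@,
gen 3: ,,@,,,
@,,,,,
,@,,,,
@@,,,,
@@,@@,
,,@,@,
@@,@,,
gen 4: @,@,,,
,@,,,,
,@,,,,
,,,,,@
@,,@@,
,,,,@,
,@,@,,
gen 5: @,@,,,
@@@,,,
@,,,,,
@,,,@@
,,,@@,
,,@,@@
,@@@,,
gen 6: @,,,,,
@,@,,@
,,,,,,
@,,@@,
@,,,,,
,@,,,@
@,,,@@

0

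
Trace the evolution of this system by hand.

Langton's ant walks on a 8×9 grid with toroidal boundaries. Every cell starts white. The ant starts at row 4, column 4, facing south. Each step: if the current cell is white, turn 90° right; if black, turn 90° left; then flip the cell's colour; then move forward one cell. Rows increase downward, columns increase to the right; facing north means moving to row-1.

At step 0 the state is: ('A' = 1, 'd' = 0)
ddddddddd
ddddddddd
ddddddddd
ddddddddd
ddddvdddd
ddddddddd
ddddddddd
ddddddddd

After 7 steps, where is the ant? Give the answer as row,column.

5,4

[0] ddddddddd
ddddddddd
ddddddddd
ddddddddd
ddddvdddd
ddddddddd
ddddddddd
ddddddddd
[1] ddddddddd
ddddddddd
ddddddddd
ddddddddd
ddd<Adddd
ddddddddd
ddddddddd
ddddddddd
[2] ddddddddd
ddddddddd
ddddddddd
ddd^ddddd
dddAAdddd
ddddddddd
ddddddddd
ddddddddd
[3] ddddddddd
ddddddddd
ddddddddd
dddA>dddd
dddAAdddd
ddddddddd
ddddddddd
ddddddddd
[4] ddddddddd
ddddddddd
ddddddddd
dddAAdddd
dddAvdddd
ddddddddd
ddddddddd
ddddddddd
[5] ddddddddd
ddddddddd
ddddddddd
dddAAdddd
dddAd>ddd
ddddddddd
ddddddddd
ddddddddd
[6] ddddddddd
ddddddddd
ddddddddd
dddAAdddd
dddAdAddd
dddddvddd
ddddddddd
ddddddddd
[7] ddddddddd
ddddddddd
ddddddddd
dddAAdddd
dddAdAddd
dddd<Addd
ddddddddd
ddddddddd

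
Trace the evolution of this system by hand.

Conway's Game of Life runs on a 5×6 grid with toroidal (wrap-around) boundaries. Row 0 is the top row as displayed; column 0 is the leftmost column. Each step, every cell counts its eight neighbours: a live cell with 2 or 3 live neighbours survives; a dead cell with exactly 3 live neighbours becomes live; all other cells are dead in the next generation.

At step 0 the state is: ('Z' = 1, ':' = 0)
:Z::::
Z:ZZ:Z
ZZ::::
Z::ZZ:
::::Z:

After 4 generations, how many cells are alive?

2

k=0  :Z::::
Z:ZZ:Z
ZZ::::
Z::ZZ:
::::Z:
k=1  ZZZZZZ
::Z::Z
::::::
ZZ:ZZ:
:::ZZZ
k=2  :Z::::
::Z::Z
ZZZZZZ
Z:ZZ::
::::::
k=3  ::::::
:::::Z
::::::
Z:::::
:ZZ:::
k=4  ::::::
::::::
::::::
:Z::::
:Z::::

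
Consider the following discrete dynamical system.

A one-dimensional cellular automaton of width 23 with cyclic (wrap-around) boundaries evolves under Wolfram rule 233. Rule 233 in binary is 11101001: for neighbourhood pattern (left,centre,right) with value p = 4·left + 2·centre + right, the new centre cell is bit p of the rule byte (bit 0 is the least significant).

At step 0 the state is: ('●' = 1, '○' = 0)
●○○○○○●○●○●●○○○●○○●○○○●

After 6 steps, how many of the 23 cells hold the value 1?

19

step 0: ●○○○○○●○●○●●○○○●○○●○○○●
step 1: ●○●●●○○●○●●●○●○○○○○○●○●
step 2: ●●●●●○○○●●●●●○○●●●●○○●●
step 3: ●●●●●○●○●●●●●○○●●●●○○●●
step 4: ●●●●●●○●●●●●●○○●●●●○○●●
step 5: ●●●●●●●●●●●●●○○●●●●○○●●
step 6: ●●●●●●●●●●●●●○○●●●●○○●●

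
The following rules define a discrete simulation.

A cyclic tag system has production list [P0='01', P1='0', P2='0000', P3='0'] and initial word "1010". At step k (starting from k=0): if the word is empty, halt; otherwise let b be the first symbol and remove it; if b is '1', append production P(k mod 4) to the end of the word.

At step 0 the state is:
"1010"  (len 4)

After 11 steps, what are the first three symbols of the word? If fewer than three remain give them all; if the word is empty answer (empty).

0) "1010"  (len 4)
1) "01001"  (len 5)
2) "1001"  (len 4)
3) "0010000"  (len 7)
4) "010000"  (len 6)
5) "10000"  (len 5)
6) "00000"  (len 5)
7) "0000"  (len 4)
8) "000"  (len 3)
9) "00"  (len 2)
10) "0"  (len 1)
11) (halted — word empty)

(empty)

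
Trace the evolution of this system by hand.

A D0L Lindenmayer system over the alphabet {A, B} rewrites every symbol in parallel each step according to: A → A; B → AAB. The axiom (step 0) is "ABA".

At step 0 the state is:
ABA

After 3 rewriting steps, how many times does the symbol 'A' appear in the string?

0) ABA
1) AAABA
2) AAAAABA
3) AAAAAAABA

8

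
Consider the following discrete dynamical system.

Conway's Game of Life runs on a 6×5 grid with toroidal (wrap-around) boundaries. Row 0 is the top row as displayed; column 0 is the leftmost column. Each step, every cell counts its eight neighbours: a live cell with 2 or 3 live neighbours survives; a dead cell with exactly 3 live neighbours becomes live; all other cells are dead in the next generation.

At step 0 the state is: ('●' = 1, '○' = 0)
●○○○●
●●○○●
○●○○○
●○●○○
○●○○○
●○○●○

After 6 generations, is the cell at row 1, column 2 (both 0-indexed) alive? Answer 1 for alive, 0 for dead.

1

0) ●○○○●
●●○○●
○●○○○
●○●○○
○●○○○
●○○●○
1) ○○○●○
○●○○●
○○●○●
●○●○○
●●●○●
●●○○○
2) ○●●○●
●○●○●
○○●○●
○○●○○
○○●●●
○○○●○
3) ○●●○●
○○●○●
●○●○●
○●●○●
○○●○●
●●○○○
4) ○○●○●
○○●○●
○○●○●
○○●○●
○○●○●
○○○○●
5) ●○○○●
●●●○●
●●●○●
●●●○●
●○○○●
●○○○●
6) ○○○○○
○○●○○
○○○○○
○○●○○
○○○○○
○●○●○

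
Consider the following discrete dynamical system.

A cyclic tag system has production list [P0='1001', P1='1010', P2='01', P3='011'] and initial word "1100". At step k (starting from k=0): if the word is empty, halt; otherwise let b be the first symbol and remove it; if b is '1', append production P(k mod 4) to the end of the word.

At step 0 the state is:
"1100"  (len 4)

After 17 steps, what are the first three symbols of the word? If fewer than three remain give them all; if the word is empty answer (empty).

[0] "1100"  (len 4)
[1] "1001001"  (len 7)
[2] "0010011010"  (len 10)
[3] "010011010"  (len 9)
[4] "10011010"  (len 8)
[5] "00110101001"  (len 11)
[6] "0110101001"  (len 10)
[7] "110101001"  (len 9)
[8] "10101001011"  (len 11)
[9] "01010010111001"  (len 14)
[10] "1010010111001"  (len 13)
[11] "01001011100101"  (len 14)
[12] "1001011100101"  (len 13)
[13] "0010111001011001"  (len 16)
[14] "010111001011001"  (len 15)
[15] "10111001011001"  (len 14)
[16] "0111001011001011"  (len 16)
[17] "111001011001011"  (len 15)

111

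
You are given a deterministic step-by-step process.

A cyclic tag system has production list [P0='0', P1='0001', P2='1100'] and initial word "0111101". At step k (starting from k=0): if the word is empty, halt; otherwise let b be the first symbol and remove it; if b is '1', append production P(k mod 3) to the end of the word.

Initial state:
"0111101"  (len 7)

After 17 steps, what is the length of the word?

13

t=0: "0111101"  (len 7)
t=1: "111101"  (len 6)
t=2: "111010001"  (len 9)
t=3: "110100011100"  (len 12)
t=4: "101000111000"  (len 12)
t=5: "010001110000001"  (len 15)
t=6: "10001110000001"  (len 14)
t=7: "00011100000010"  (len 14)
t=8: "0011100000010"  (len 13)
t=9: "011100000010"  (len 12)
t=10: "11100000010"  (len 11)
t=11: "11000000100001"  (len 14)
t=12: "10000001000011100"  (len 17)
t=13: "00000010000111000"  (len 17)
t=14: "0000010000111000"  (len 16)
t=15: "000010000111000"  (len 15)
t=16: "00010000111000"  (len 14)
t=17: "0010000111000"  (len 13)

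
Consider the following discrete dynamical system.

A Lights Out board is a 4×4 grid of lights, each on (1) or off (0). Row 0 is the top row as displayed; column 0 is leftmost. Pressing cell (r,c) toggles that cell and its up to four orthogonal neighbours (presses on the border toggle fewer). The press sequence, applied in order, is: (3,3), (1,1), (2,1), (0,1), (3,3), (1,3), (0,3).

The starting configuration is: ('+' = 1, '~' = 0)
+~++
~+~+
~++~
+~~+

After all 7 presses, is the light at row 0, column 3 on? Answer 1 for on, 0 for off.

gen 0: +~++
~+~+
~++~
+~~+
gen 1: +~++
~+~+
~+++
+~+~
gen 2: ++++
+~++
~~++
+~+~
gen 3: ++++
++++
++~+
+++~
gen 4: ~~~+
+~++
++~+
+++~
gen 5: ~~~+
+~++
++~~
++~+
gen 6: ~~~~
+~~~
++~+
++~+
gen 7: ~~++
+~~+
++~+
++~+

1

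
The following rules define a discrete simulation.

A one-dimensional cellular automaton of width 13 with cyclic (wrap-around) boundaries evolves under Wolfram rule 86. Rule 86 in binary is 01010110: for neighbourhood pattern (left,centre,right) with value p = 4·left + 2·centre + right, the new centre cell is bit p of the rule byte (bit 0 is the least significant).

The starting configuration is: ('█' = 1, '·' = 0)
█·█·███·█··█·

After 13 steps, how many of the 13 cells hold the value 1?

4

gen 0: █·█·███·█··█·
gen 1: █·█···█·████·
gen 2: █·██·██····█·
gen 3: █··█··██··██·
gen 4: ██████·███·█·
gen 5: ·····█···█·█·
gen 6: ····███·██·██
gen 7: █··█··█··█··█
gen 8: ████████████·
gen 9: ···········█·
gen 10: ··········███
gen 11: █········█··█
gen 12: ██······████·
gen 13: ·██····█···█·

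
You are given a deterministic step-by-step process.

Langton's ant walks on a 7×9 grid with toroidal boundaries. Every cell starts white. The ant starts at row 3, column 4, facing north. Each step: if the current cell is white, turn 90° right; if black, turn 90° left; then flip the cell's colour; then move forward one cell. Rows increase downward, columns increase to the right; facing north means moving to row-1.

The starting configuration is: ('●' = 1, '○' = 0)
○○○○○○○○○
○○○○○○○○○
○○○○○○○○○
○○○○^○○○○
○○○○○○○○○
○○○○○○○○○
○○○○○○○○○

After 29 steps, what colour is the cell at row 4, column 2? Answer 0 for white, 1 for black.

gen 0: ○○○○○○○○○
○○○○○○○○○
○○○○○○○○○
○○○○^○○○○
○○○○○○○○○
○○○○○○○○○
○○○○○○○○○
gen 1: ○○○○○○○○○
○○○○○○○○○
○○○○○○○○○
○○○○●>○○○
○○○○○○○○○
○○○○○○○○○
○○○○○○○○○
gen 2: ○○○○○○○○○
○○○○○○○○○
○○○○○○○○○
○○○○●●○○○
○○○○○v○○○
○○○○○○○○○
○○○○○○○○○
gen 3: ○○○○○○○○○
○○○○○○○○○
○○○○○○○○○
○○○○●●○○○
○○○○<●○○○
○○○○○○○○○
○○○○○○○○○
gen 4: ○○○○○○○○○
○○○○○○○○○
○○○○○○○○○
○○○○^●○○○
○○○○●●○○○
○○○○○○○○○
○○○○○○○○○
gen 5: ○○○○○○○○○
○○○○○○○○○
○○○○○○○○○
○○○<○●○○○
○○○○●●○○○
○○○○○○○○○
○○○○○○○○○
gen 6: ○○○○○○○○○
○○○○○○○○○
○○○^○○○○○
○○○●○●○○○
○○○○●●○○○
○○○○○○○○○
○○○○○○○○○
gen 7: ○○○○○○○○○
○○○○○○○○○
○○○●>○○○○
○○○●○●○○○
○○○○●●○○○
○○○○○○○○○
○○○○○○○○○
gen 8: ○○○○○○○○○
○○○○○○○○○
○○○●●○○○○
○○○●v●○○○
○○○○●●○○○
○○○○○○○○○
○○○○○○○○○
gen 9: ○○○○○○○○○
○○○○○○○○○
○○○●●○○○○
○○○<●●○○○
○○○○●●○○○
○○○○○○○○○
○○○○○○○○○
gen 10: ○○○○○○○○○
○○○○○○○○○
○○○●●○○○○
○○○○●●○○○
○○○v●●○○○
○○○○○○○○○
○○○○○○○○○
gen 11: ○○○○○○○○○
○○○○○○○○○
○○○●●○○○○
○○○○●●○○○
○○<●●●○○○
○○○○○○○○○
○○○○○○○○○
gen 12: ○○○○○○○○○
○○○○○○○○○
○○○●●○○○○
○○^○●●○○○
○○●●●●○○○
○○○○○○○○○
○○○○○○○○○
gen 13: ○○○○○○○○○
○○○○○○○○○
○○○●●○○○○
○○●>●●○○○
○○●●●●○○○
○○○○○○○○○
○○○○○○○○○
gen 14: ○○○○○○○○○
○○○○○○○○○
○○○●●○○○○
○○●●●●○○○
○○●v●●○○○
○○○○○○○○○
○○○○○○○○○
gen 15: ○○○○○○○○○
○○○○○○○○○
○○○●●○○○○
○○●●●●○○○
○○●○>●○○○
○○○○○○○○○
○○○○○○○○○
gen 16: ○○○○○○○○○
○○○○○○○○○
○○○●●○○○○
○○●●^●○○○
○○●○○●○○○
○○○○○○○○○
○○○○○○○○○
gen 17: ○○○○○○○○○
○○○○○○○○○
○○○●●○○○○
○○●<○●○○○
○○●○○●○○○
○○○○○○○○○
○○○○○○○○○
gen 18: ○○○○○○○○○
○○○○○○○○○
○○○●●○○○○
○○●○○●○○○
○○●v○●○○○
○○○○○○○○○
○○○○○○○○○
gen 19: ○○○○○○○○○
○○○○○○○○○
○○○●●○○○○
○○●○○●○○○
○○<●○●○○○
○○○○○○○○○
○○○○○○○○○
gen 20: ○○○○○○○○○
○○○○○○○○○
○○○●●○○○○
○○●○○●○○○
○○○●○●○○○
○○v○○○○○○
○○○○○○○○○
gen 21: ○○○○○○○○○
○○○○○○○○○
○○○●●○○○○
○○●○○●○○○
○○○●○●○○○
○<●○○○○○○
○○○○○○○○○
gen 22: ○○○○○○○○○
○○○○○○○○○
○○○●●○○○○
○○●○○●○○○
○^○●○●○○○
○●●○○○○○○
○○○○○○○○○
gen 23: ○○○○○○○○○
○○○○○○○○○
○○○●●○○○○
○○●○○●○○○
○●>●○●○○○
○●●○○○○○○
○○○○○○○○○
gen 24: ○○○○○○○○○
○○○○○○○○○
○○○●●○○○○
○○●○○●○○○
○●●●○●○○○
○●v○○○○○○
○○○○○○○○○
gen 25: ○○○○○○○○○
○○○○○○○○○
○○○●●○○○○
○○●○○●○○○
○●●●○●○○○
○●○>○○○○○
○○○○○○○○○
gen 26: ○○○○○○○○○
○○○○○○○○○
○○○●●○○○○
○○●○○●○○○
○●●●○●○○○
○●○●○○○○○
○○○v○○○○○
gen 27: ○○○○○○○○○
○○○○○○○○○
○○○●●○○○○
○○●○○●○○○
○●●●○●○○○
○●○●○○○○○
○○<●○○○○○
gen 28: ○○○○○○○○○
○○○○○○○○○
○○○●●○○○○
○○●○○●○○○
○●●●○●○○○
○●^●○○○○○
○○●●○○○○○
gen 29: ○○○○○○○○○
○○○○○○○○○
○○○●●○○○○
○○●○○●○○○
○●●●○●○○○
○●●>○○○○○
○○●●○○○○○

1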